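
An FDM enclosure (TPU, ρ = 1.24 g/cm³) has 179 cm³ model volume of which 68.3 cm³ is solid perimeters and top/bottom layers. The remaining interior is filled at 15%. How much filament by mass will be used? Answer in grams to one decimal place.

105.3 g

Volume inside the shell: 179 − 68.3 → 110.7 cm³.
Deposited infill = 0.15 × 110.7 = 16.605 cm³.
Total printed volume = 68.3 + 16.605 = 84.905 cm³.
Mass = 84.905 × 1.24 = 105.2822 g.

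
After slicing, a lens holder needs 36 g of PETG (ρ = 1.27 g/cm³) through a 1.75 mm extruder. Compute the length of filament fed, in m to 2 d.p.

11.79 m

Volume = 36 g / 1.27 g·cm⁻³ = 28.3465 cm³ = 28346.5 mm³.
A = π r² = π × 0.875² = 2.4053 mm².
Length = 28346.5 / 2.4053 = 11785.02 mm = 11.79 m.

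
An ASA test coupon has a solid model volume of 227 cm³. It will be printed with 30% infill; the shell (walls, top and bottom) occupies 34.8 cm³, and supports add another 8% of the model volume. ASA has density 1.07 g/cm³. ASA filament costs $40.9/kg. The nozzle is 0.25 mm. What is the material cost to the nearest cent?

$4.84

Interior volume = 227 − 34.8, so 192.2 cm³.
Infill volume = 0.30 × 192.2, so 57.66 cm³.
Support = 0.08 × 227, so 18.16 cm³.
Total extruded = 34.8 + 57.66 + 18.16 = 110.62 cm³.
Mass = 110.62 × 1.07 = 118.3634 g.
At $40.9/kg: 118.3634/1000 × 40.9 = $4.84.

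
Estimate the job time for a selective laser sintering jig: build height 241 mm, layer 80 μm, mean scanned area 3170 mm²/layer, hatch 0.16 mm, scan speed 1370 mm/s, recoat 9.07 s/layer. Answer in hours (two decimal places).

Layers = ⌈241/0.08⌉ = 3013.
Hatch length per layer = 3170 / 0.16, so 19812.5 mm.
Scan time per layer = 19812.5 / 1370, so 14.4617 s.
Time per layer: 14.4617 + 9.07 → 23.5317 s.
Total: 3013 × 23.5317 s = 70901.0121 s → 19.69 hours.

19.69 hours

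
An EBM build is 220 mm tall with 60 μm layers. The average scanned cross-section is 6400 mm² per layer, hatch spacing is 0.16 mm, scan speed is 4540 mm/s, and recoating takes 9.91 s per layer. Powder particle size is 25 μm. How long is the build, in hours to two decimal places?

Layer count = ceil(220 / 0.06) = 3667.
Scan path per layer: 6400 / 0.16 → 40000 mm.
Per-layer scan time: 40000 / 4540 → 8.8106 s.
Layer cycle = 8.8106 + 9.91 = 18.7206 s.
3667 layers × 18.7206 s/layer = 68648.4402 s, i.e. 19.07 hours.

19.07 hours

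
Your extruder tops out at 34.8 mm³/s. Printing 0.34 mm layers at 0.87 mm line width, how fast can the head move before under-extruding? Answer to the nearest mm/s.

A = 0.34 × 0.87 = 0.2958 mm².
Max speed = 34.8 / 0.2958 = 117.65 ≈ 118 mm/s.

118 mm/s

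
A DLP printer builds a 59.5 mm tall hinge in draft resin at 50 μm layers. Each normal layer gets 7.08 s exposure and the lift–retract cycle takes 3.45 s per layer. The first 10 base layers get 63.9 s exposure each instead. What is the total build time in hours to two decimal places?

Layers = ⌈59.5/0.05⌉ = 1190.
Bottom layers: 10 × (63.9 + 3.45) → 673.5 s.
Remaining layers = 1180 × (7.08 + 3.45) = 12425.4 s.
Total = 673.5 + 12425.4 = 13098.9 s = 3.64 hours.

3.64 hours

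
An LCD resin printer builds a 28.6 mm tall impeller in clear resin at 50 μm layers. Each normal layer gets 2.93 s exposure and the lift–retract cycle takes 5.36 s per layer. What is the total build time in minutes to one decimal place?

79.0 minutes

Layer count = ceil(28.6 / 0.05) = 572.
Cycle time = 2.93 + 5.36 = 8.29 s.
Total = 572 × 8.29 = 4741.88 s = 79.0 minutes.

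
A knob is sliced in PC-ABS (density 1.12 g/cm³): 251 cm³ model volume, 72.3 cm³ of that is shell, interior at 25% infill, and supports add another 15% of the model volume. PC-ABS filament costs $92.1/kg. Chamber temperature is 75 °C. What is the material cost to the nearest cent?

Interior volume = 251 − 72.3 = 178.7 cm³.
Infill volume = 0.25 × 178.7 = 44.675 cm³.
Support = 0.15 × 251 = 37.65 cm³.
Total printed volume = 72.3 + 44.675 + 37.65, so 154.625 cm³.
Mass: 154.625 × 1.12 → 173.18 g.
Cost = 173.18 g / 1000 × $92.1/kg = $15.95.

$15.95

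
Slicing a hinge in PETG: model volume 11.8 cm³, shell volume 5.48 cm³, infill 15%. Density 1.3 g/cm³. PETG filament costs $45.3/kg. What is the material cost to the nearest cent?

Volume inside the shell = 11.8 − 5.48 = 6.32 cm³.
Infill volume = 0.15 × 6.32 = 0.948 cm³.
Total extruded: 5.48 + 0.948 → 6.428 cm³.
Mass = 6.428 × 1.3 = 8.3564 g.
Cost = 8.3564 g / 1000 × $45.3/kg = $0.38.

$0.38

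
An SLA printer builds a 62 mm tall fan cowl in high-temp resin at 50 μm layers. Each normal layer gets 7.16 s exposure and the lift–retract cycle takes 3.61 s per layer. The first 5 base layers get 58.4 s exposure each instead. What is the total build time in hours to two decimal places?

3.78 hours

Layer count = ceil(62 / 0.05) = 1240.
Base layers: 5 × (58.4 + 3.61) → 310.05 s.
Normal layers: 1235 × (7.16 + 3.61) → 13300.95 s.
Sum: 310.05 + 13300.95 = 13611 s → 3.78 hours.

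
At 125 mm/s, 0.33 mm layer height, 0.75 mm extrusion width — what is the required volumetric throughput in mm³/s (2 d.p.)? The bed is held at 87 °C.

30.94

Bead cross-section: 0.33 × 0.75 → 0.2475 mm².
Volumetric flow = 125 × 0.2475 = 30.94 mm³/s.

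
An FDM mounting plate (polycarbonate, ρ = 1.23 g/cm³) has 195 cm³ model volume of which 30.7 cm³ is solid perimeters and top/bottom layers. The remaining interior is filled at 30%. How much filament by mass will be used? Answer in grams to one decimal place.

98.4 g

Interior volume = 195 − 30.7 = 164.3 cm³.
Infill deposited = 0.30 × 164.3 = 49.29 cm³.
Total extruded = 30.7 + 49.29 = 79.99 cm³.
Mass: 79.99 × 1.23 → 98.3877 g.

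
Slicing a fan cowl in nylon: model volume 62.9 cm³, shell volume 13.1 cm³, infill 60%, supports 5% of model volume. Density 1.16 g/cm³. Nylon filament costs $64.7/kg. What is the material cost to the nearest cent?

Volume inside the shell = 62.9 − 13.1 = 49.8 cm³.
Deposited infill = 0.60 × 49.8, so 29.88 cm³.
Support: 0.05 × 62.9 → 3.145 cm³.
Total extruded: 13.1 + 29.88 + 3.145 → 46.125 cm³.
Mass: 46.125 × 1.16 → 53.505 g.
Cost = 53.505 g / 1000 × $64.7/kg = $3.46.

$3.46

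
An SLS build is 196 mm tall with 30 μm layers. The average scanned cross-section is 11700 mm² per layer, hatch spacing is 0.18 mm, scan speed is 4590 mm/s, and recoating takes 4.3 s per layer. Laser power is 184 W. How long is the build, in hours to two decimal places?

33.51 hours

Layers = ⌈196/0.03⌉ = 6534.
Per-layer scan distance: 11700 / 0.18 → 65000 mm.
Laser time per layer: 65000 / 4590 → 14.1612 s.
Time per layer = 14.1612 + 4.3 = 18.4612 s.
Build time = 6534 × 18.4612 = 120625.4808 s = 33.51 hours.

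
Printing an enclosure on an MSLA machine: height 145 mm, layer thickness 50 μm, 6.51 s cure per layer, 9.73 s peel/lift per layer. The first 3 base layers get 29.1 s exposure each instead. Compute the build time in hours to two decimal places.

13.10 hours

Number of layers: 145 / 0.05 → 2900 (rounded up).
Bottom layers: 3 × (29.1 + 9.73) → 116.49 s.
Regular layers = 2897 × (6.51 + 9.73) = 47047.28 s.
Sum: 116.49 + 47047.28 = 47163.77 s → 13.10 hours.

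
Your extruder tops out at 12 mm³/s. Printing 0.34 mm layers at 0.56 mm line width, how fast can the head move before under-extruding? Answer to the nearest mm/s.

Extrusion cross-section: 0.34 × 0.56 → 0.1904 mm².
v_max = Q/A = 12/0.1904 = 63.03 mm/s → 63 mm/s.

63 mm/s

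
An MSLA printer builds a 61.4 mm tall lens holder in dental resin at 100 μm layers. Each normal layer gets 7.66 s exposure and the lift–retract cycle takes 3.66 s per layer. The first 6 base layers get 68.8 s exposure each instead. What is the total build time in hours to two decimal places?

2.03 hours

Number of layers: 61.4 / 0.1 → 614 (rounded up).
Bottom layers: 6 × (68.8 + 3.66) → 434.76 s.
Remaining layers: 608 × (7.66 + 3.66) → 6882.56 s.
Total = 434.76 + 6882.56 = 7317.32 s = 2.03 hours.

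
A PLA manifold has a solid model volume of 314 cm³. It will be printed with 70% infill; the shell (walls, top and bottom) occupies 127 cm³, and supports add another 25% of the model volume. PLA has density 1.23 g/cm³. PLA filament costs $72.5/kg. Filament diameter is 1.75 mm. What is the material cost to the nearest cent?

Infill region = 314 − 127, so 187 cm³.
Infill deposited = 0.70 × 187 = 130.9 cm³.
Support = 0.25 × 314 = 78.5 cm³.
Total printed volume: 127 + 130.9 + 78.5 → 336.4 cm³.
Mass: 336.4 × 1.23 → 413.772 g.
Cost = 413.772 g / 1000 × $72.5/kg = $30.00.

$30.00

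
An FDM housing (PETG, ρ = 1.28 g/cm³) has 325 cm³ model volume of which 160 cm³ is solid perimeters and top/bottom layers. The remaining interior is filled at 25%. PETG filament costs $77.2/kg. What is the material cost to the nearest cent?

$19.89

Volume inside the shell: 325 − 160 → 165 cm³.
Deposited infill = 0.25 × 165, so 41.25 cm³.
Total printed volume = 160 + 41.25, so 201.25 cm³.
Mass = 201.25 × 1.28 = 257.6 g.
At $77.2/kg: 257.6/1000 × 77.2 = $19.89.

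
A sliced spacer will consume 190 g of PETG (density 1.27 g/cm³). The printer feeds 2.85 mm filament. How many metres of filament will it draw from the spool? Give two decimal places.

23.45 m

Volume = 190 g / 1.27 g·cm⁻³ = 149.6063 cm³ = 149606.3 mm³.
Filament cross-section = π × (2.85/2)² = 6.3794 mm².
Length = 149606.3 / 6.3794 = 23451.47 mm = 23.45 m.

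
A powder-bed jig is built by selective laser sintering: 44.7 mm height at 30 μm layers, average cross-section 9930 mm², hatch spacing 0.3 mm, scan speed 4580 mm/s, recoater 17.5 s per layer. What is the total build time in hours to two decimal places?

Number of layers: 44.7 / 0.03 → 1490 (rounded up).
Scan path per layer = 9930 / 0.3 = 33100 mm.
Laser time per layer = 33100 / 4580 = 7.2271 s.
Layer cycle = 7.2271 + 17.5 = 24.7271 s.
Build time = 1490 × 24.7271 = 36843.379 s = 10.23 hours.

10.23 hours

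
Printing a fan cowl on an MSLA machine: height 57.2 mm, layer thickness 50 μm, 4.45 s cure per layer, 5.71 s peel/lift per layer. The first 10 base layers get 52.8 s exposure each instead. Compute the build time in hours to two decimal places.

3.36 hours

Layer count = ceil(57.2 / 0.05) = 1144.
Bottom layers = 10 × (52.8 + 5.71) = 585.1 s.
Normal layers = 1134 × (4.45 + 5.71), so 11521.44 s.
Sum: 585.1 + 11521.44 = 12106.54 s → 3.36 hours.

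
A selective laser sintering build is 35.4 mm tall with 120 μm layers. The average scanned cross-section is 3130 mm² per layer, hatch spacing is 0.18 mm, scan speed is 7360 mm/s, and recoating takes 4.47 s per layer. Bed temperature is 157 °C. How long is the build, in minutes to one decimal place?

Layers = ⌈35.4/0.12⌉ = 295.
Hatch length per layer: 3130 / 0.18 → 17388.9 mm.
Laser time per layer = 17388.9 / 7360 = 2.3626 s.
Layer cycle: 2.3626 + 4.47 → 6.8326 s.
295 layers × 6.8326 s/layer = 2015.617 s, i.e. 33.6 minutes.

33.6 minutes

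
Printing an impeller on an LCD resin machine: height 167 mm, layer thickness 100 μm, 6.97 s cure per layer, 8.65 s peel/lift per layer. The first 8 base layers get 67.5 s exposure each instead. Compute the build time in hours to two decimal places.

7.38 hours

Layers = ⌈167/0.1⌉ = 1670.
Burn-in layers = 8 × (67.5 + 8.65) = 609.2 s.
Normal layers = 1662 × (6.97 + 8.65) = 25960.44 s.
Total = 609.2 + 25960.44 = 26569.64 s = 7.38 hours.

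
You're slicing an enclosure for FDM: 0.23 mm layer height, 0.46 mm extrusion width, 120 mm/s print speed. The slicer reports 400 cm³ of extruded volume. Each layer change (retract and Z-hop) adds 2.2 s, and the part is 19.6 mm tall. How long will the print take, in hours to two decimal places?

Bead cross-section = 0.23 × 0.46, so 0.1058 mm².
Toolpath length = 400 cm³ / 0.1058 mm² = 400000 / 0.1058 = 3780718.3 mm.
Print-move time: 3780718.3 / 120 → 31506 s.
Number of layers: 19.6 / 0.23 → 86 (rounded up).
Non-print overhead = 86 × 2.2, so 189.2 s.
Altogether 31506 + 189.2 = 31695.2 s, i.e. 8.80 hours.

8.80 hours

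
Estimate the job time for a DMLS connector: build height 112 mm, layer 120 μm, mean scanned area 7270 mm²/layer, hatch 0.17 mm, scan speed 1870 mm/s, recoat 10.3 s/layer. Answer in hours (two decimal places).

8.61 hours

Layers = ⌈112/0.12⌉ = 934.
Hatch length per layer = 7270 / 0.17, so 42764.7 mm.
Per-layer scan time = 42764.7 / 1870, so 22.8688 s.
Time per layer: 22.8688 + 10.3 → 33.1688 s.
Build time = 934 × 33.1688 = 30979.6592 s = 8.61 hours.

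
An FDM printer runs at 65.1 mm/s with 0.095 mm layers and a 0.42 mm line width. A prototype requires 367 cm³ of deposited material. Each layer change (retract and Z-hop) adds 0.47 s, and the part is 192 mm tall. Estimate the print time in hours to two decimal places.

Line area = 0.095 × 0.42, so 0.0399 mm².
Total extruded path = 367000/0.0399 = 9197995 mm.
Time extruding = 9197995 / 65.1, so 141290.2 s.
Layer count = ceil(192 / 0.095) = 2022.
Z-hop total = 2022 × 0.47, so 950.34 s.
Total = 141290.2 + 950.34 = 142240.54 s = 39.51 hours.

39.51 hours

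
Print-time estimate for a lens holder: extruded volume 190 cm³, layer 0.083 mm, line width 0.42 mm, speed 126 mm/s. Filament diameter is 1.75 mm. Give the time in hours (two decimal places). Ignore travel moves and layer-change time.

12.02 hours

Line area = 0.083 × 0.42 = 0.03486 mm².
Path length: 190000 mm³ / 0.03486 mm² → 5450372.9 mm.
Time extruding = 5450372.9 / 126, so 43256.9 s.
Converting: 43256.9 s = 12.02 hours.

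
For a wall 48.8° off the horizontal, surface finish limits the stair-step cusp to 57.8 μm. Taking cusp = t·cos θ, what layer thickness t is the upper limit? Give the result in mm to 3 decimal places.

0.088 mm

Layer height = cusp / cos(48.8°) = 0.0578 / 0.6587 = 0.088 mm.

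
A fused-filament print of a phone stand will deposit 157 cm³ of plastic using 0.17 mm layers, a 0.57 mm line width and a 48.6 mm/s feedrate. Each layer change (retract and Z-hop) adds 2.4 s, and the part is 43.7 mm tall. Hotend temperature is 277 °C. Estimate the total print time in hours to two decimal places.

Bead cross-section: 0.17 × 0.57 → 0.0969 mm².
Path length: 157000 mm³ / 0.0969 mm² → 1620227 mm.
Extrusion time = 1620227 / 48.6, so 33338 s.
Layers = ⌈43.7/0.17⌉ = 258.
Layer-change overhead = 258 × 2.4 = 619.2 s.
Altogether 33338 + 619.2 = 33957.2 s, i.e. 9.43 hours.

9.43 hours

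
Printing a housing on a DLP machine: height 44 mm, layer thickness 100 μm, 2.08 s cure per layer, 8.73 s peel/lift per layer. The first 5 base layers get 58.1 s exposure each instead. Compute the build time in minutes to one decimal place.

83.9 minutes

Layers = ⌈44/0.1⌉ = 440.
Bottom layers = 5 × (58.1 + 8.73) = 334.15 s.
Regular layers = 435 × (2.08 + 8.73) = 4702.35 s.
Total = 334.15 + 4702.35 = 5036.5 s = 83.9 minutes.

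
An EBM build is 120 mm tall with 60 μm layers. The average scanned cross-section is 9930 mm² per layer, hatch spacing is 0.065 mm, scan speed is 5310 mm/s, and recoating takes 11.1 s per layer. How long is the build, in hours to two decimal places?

22.15 hours

Number of layers: 120 / 0.06 → 2000 (rounded up).
Hatch length per layer = 9930 / 0.065 = 152769.2 mm.
Beam time per layer: 152769.2 / 5310 → 28.7701 s.
Time per layer = 28.7701 + 11.1, so 39.8701 s.
2000 layers × 39.8701 s/layer = 79740.2 s, i.e. 22.15 hours.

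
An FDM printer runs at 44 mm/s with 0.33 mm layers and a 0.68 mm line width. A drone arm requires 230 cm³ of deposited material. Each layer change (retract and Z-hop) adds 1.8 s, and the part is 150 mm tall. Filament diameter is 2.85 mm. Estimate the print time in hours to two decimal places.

6.70 hours

Bead cross-section: 0.33 × 0.68 → 0.2244 mm².
Total extruded path = 230000/0.2244 = 1024955.4 mm.
Print-move time = 1024955.4 / 44 = 23294.4 s.
Number of layers: 150 / 0.33 → 455 (rounded up).
Layer-change overhead: 455 × 1.8 → 819 s.
Total = 23294.4 + 819 = 24113.4 s = 6.70 hours.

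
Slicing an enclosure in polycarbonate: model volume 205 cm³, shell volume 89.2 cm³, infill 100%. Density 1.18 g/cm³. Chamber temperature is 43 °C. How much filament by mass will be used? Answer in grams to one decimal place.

Interior volume = 205 − 89.2 = 115.8 cm³.
Infill deposited: 1.00 × 115.8 → 115.8 cm³.
Total printed volume = 89.2 + 115.8 = 205 cm³.
Mass = 205 × 1.18, so 241.9 g.

241.9 g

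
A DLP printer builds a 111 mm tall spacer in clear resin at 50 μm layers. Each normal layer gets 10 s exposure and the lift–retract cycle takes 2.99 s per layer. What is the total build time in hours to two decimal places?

8.01 hours

Number of layers: 111 / 0.05 → 2220 (rounded up).
Cycle time = 10 + 2.99 = 12.99 s.
Build time: 2220 × 12.99 s = 28837.8 s, i.e. 8.01 hours.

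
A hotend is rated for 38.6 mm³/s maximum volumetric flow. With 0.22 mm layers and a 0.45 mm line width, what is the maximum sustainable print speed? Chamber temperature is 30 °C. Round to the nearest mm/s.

Extrusion cross-section = 0.22 × 0.45 = 0.099 mm².
v_max = Q/A = 38.6/0.099 = 389.90 mm/s → 390 mm/s.

390 mm/s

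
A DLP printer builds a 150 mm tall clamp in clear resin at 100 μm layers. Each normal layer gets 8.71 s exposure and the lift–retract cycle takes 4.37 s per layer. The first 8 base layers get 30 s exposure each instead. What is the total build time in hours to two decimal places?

Layer count = ceil(150 / 0.1) = 1500.
Bottom layers = 8 × (30 + 4.37) = 274.96 s.
Normal layers = 1492 × (8.71 + 4.37), so 19515.36 s.
Sum: 274.96 + 19515.36 = 19790.32 s → 5.50 hours.

5.50 hours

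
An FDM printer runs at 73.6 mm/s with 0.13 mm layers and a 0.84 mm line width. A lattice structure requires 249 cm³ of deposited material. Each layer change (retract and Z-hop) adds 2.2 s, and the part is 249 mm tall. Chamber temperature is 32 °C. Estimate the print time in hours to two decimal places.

9.78 hours

Extrusion cross-section = 0.13 × 0.84, so 0.1092 mm².
Total extruded path = 249000/0.1092 = 2280219.8 mm.
Time extruding = 2280219.8 / 73.6 = 30981.2 s.
Layer count = ceil(249 / 0.13) = 1916.
Z-hop total = 1916 × 2.2, so 4215.2 s.
Total = 30981.2 + 4215.2 = 35196.4 s = 9.78 hours.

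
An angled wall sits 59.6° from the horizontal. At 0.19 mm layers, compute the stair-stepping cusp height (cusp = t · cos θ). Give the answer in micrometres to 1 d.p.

Cusp = layer height × cos(59.6°) = 0.19 × 0.5060 = 0.09614 mm = 96.1 μm.

96.1 μm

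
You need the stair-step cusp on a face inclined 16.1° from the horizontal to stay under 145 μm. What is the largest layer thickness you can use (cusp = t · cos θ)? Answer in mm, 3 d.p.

t = h_c / cos θ = 0.145 / 0.9608 = 0.151 mm.

0.151 mm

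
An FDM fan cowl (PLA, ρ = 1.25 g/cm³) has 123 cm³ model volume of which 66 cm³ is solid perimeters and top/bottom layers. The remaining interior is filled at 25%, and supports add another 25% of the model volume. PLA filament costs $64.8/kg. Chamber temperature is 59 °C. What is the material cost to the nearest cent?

Volume inside the shell = 123 − 66 = 57 cm³.
Infill deposited = 0.25 × 57 = 14.25 cm³.
Support: 0.25 × 123 → 30.75 cm³.
Total printed volume = 66 + 14.25 + 30.75, so 111 cm³.
Mass = 111 × 1.25, so 138.75 g.
Cost = 138.75 g / 1000 × $64.8/kg = $8.99.

$8.99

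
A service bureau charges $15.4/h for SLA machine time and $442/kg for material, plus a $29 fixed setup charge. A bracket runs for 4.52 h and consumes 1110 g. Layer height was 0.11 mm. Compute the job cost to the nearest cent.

$589.23

Time charge: 15.4 × 4.52 → $69.608.
Feedstock cost: 442 × 1110/1000 → $490.62.
Adding setup: 69.608 + 490.62 + 29 → 589.228 ≈ $589.23.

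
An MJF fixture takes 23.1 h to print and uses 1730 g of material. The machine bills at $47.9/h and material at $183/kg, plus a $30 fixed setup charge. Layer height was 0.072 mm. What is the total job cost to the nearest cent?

Machine-time cost: 47.9 × 23.1 → $1106.49.
Feedstock cost = 183 × 1730/1000, so $316.59.
Adding setup: 1106.49 + 316.59 + 30 → $1453.08.

$1453.08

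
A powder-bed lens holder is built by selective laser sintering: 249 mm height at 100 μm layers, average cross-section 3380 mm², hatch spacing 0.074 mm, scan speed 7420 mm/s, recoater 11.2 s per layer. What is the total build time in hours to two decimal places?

12.00 hours

Number of layers: 249 / 0.1 → 2490 (rounded up).
Scan path per layer = 3380 / 0.074, so 45675.7 mm.
Laser time per layer: 45675.7 / 7420 → 6.1558 s.
Time per layer = 6.1558 + 11.2, so 17.3558 s.
2490 layers × 17.3558 s/layer = 43215.942 s, i.e. 12.00 hours.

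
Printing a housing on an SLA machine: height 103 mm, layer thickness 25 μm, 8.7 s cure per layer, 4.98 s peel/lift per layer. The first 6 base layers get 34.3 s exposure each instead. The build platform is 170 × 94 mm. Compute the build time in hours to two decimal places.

Layer count = ceil(103 / 0.025) = 4120.
Bottom layers = 6 × (34.3 + 4.98) = 235.68 s.
Remaining layers = 4114 × (8.7 + 4.98) = 56279.52 s.
Sum: 235.68 + 56279.52 = 56515.2 s → 15.70 hours.

15.70 hours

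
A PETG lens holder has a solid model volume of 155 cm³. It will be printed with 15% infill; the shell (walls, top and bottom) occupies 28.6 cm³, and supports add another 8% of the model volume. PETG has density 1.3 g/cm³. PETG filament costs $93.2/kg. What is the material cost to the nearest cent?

$7.26

Volume inside the shell = 155 − 28.6 = 126.4 cm³.
Deposited infill = 0.15 × 126.4 = 18.96 cm³.
Support = 0.08 × 155 = 12.4 cm³.
Total printed volume: 28.6 + 18.96 + 12.4 → 59.96 cm³.
Mass = 59.96 × 1.3, so 77.948 g.
At $93.2/kg: 77.948/1000 × 93.2 = $7.26.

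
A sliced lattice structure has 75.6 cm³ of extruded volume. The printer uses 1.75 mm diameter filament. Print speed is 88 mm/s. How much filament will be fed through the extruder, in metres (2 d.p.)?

31.43 m

A = π r² = π × 0.875² = 2.4053 mm².
Length = 75.6 cm³ / 2.4053 mm² = 75600 / 2.4053 = 31430.59 mm = 31.43 m.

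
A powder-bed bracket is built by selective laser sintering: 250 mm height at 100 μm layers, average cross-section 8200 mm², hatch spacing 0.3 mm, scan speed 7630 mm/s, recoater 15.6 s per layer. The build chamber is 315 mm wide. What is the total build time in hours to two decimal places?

13.32 hours

Layer count = ceil(250 / 0.1) = 2500.
Hatch length per layer = 8200 / 0.3 = 27333.3 mm.
Per-layer scan time: 27333.3 / 7630 → 3.5823 s.
Time per layer: 3.5823 + 15.6 → 19.1823 s.
2500 layers × 19.1823 s/layer = 47955.75 s, i.e. 13.32 hours.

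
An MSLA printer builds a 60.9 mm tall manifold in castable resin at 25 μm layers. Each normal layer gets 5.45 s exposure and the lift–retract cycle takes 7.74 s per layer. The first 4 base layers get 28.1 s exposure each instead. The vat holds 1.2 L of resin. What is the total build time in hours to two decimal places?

Number of layers: 60.9 / 0.025 → 2436 (rounded up).
Base layers: 4 × (28.1 + 7.74) → 143.36 s.
Normal layers = 2432 × (5.45 + 7.74), so 32078.08 s.
Sum: 143.36 + 32078.08 = 32221.44 s → 8.95 hours.

8.95 hours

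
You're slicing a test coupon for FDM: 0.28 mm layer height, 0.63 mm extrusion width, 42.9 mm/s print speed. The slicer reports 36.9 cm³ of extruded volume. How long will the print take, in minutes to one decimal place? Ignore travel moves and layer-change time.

81.3 minutes

Bead cross-section = 0.28 × 0.63 = 0.1764 mm².
Path length: 36900 mm³ / 0.1764 mm² → 209183.7 mm.
Extrusion time = 209183.7 / 42.9, so 4876.1 s.
In the requested units: 4876.1 s = 81.3 minutes.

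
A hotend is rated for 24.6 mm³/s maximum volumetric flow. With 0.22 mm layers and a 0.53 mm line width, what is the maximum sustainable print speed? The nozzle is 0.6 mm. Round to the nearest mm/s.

Extrusion cross-section = 0.22 × 0.53 = 0.1166 mm².
v_max = Q/A = 24.6/0.1166 = 210.98 mm/s → 211 mm/s.

211 mm/s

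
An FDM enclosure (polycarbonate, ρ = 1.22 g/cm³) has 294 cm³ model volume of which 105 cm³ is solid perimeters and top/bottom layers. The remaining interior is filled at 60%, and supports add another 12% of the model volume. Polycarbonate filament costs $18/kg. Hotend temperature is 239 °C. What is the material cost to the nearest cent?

$5.57

Volume inside the shell = 294 − 105 = 189 cm³.
Deposited infill: 0.60 × 189 → 113.4 cm³.
Support: 0.12 × 294 → 35.28 cm³.
Total printed volume: 105 + 113.4 + 35.28 → 253.68 cm³.
Mass: 253.68 × 1.22 → 309.4896 g.
At $18/kg: 309.4896/1000 × 18 = $5.57.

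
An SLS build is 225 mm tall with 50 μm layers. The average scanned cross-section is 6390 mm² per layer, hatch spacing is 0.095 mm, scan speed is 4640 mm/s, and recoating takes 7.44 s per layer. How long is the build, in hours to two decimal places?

27.42 hours

Layer count = ceil(225 / 0.05) = 4500.
Scan path per layer: 6390 / 0.095 → 67263.2 mm.
Laser time per layer = 67263.2 / 4640 = 14.4964 s.
Time per layer = 14.4964 + 7.44 = 21.9364 s.
4500 layers × 21.9364 s/layer = 98713.8 s, i.e. 27.42 hours.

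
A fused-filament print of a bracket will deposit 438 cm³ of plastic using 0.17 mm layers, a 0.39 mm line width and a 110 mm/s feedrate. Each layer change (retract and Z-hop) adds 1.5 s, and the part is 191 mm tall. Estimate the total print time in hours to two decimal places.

17.15 hours

Line area: 0.17 × 0.39 → 0.0663 mm².
Path length: 438000 mm³ / 0.0663 mm² → 6606334.8 mm.
Print-move time = 6606334.8 / 110, so 60057.6 s.
Layers = ⌈191/0.17⌉ = 1124.
Z-hop total: 1124 × 1.5 → 1686 s.
Total = 60057.6 + 1686 = 61743.6 s = 17.15 hours.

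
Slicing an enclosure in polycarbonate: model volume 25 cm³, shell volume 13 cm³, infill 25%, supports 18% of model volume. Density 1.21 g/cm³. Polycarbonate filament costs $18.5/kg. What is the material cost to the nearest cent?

Volume inside the shell = 25 − 13, so 12 cm³.
Infill volume = 0.25 × 12 = 3 cm³.
Support = 0.18 × 25, so 4.5 cm³.
Total extruded: 13 + 3 + 4.5 → 20.5 cm³.
Mass = 20.5 × 1.21, so 24.805 g.
At $18.5/kg: 24.805/1000 × 18.5 = $0.46.

$0.46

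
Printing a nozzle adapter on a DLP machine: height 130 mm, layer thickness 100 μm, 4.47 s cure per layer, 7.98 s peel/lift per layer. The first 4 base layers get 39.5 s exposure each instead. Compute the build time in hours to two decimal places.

Layer count = ceil(130 / 0.1) = 1300.
Burn-in layers = 4 × (39.5 + 7.98), so 189.92 s.
Normal layers = 1296 × (4.47 + 7.98) = 16135.2 s.
Total = 189.92 + 16135.2 = 16325.12 s = 4.53 hours.

4.53 hours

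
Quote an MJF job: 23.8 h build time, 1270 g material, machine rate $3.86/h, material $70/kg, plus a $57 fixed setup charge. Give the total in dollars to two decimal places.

$237.77

Machine-time cost = 3.86 × 23.8, so $91.868.
Material cost = 70 × 1270/1000 = $88.90.
Adding setup: 91.868 + 88.90 + 57 → 237.768 ≈ $237.77.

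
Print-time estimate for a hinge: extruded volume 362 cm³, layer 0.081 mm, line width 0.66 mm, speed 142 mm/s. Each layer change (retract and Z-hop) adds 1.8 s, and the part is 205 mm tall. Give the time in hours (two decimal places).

14.51 hours

Extrusion cross-section: 0.081 × 0.66 → 0.05346 mm².
Toolpath length = 362 cm³ / 0.05346 mm² = 362000 / 0.05346 = 6771417.9 mm.
Extrusion time = 6771417.9 / 142 = 47686 s.
Number of layers: 205 / 0.081 → 2531 (rounded up).
Non-print overhead = 2531 × 1.8, so 4555.8 s.
Total = 47686 + 4555.8 = 52241.8 s = 14.51 hours.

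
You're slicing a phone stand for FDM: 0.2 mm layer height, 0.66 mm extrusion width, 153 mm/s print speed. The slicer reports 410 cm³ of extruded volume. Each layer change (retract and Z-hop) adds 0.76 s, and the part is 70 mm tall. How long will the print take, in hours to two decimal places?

5.71 hours

Extrusion cross-section = 0.2 × 0.66 = 0.132 mm².
Path length: 410000 mm³ / 0.132 mm² → 3106060.6 mm.
Extrusion time = 3106060.6 / 153, so 20301 s.
Number of layers: 70 / 0.2 → 350 (rounded up).
Layer-change overhead: 350 × 0.76 → 266 s.
Total = 20301 + 266 = 20567 s = 5.71 hours.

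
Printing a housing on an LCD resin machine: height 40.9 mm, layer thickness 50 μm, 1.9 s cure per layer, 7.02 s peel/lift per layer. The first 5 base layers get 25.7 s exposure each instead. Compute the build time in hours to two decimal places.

2.06 hours

Layer count = ceil(40.9 / 0.05) = 818.
Base layers = 5 × (25.7 + 7.02) = 163.6 s.
Remaining layers = 813 × (1.9 + 7.02) = 7251.96 s.
Total = 163.6 + 7251.96 = 7415.56 s = 2.06 hours.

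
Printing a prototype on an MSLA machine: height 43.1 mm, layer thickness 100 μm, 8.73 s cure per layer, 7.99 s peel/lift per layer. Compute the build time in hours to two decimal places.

2.00 hours

Layer count = ceil(43.1 / 0.1) = 431.
Each layer takes: 8.73 + 7.99 → 16.72 s.
Total = 431 × 16.72 = 7206.32 s = 2.00 hours.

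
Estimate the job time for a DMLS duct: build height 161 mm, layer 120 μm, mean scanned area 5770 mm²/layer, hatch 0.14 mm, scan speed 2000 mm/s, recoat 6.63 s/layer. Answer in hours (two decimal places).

10.15 hours

Layer count = ceil(161 / 0.12) = 1342.
Scan path per layer = 5770 / 0.14 = 41214.3 mm.
Laser time per layer: 41214.3 / 2000 → 20.6072 s.
Per-layer time = 20.6072 + 6.63 = 27.2372 s.
Build time = 1342 × 27.2372 = 36552.3224 s = 10.15 hours.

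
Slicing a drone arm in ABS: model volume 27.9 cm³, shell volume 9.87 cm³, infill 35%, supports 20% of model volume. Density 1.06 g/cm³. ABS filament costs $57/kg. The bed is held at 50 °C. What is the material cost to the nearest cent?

$1.31

Interior volume = 27.9 − 9.87 = 18.03 cm³.
Infill deposited = 0.35 × 18.03, so 6.3105 cm³.
Support = 0.20 × 27.9 = 5.58 cm³.
Total printed volume = 9.87 + 6.3105 + 5.58, so 21.7605 cm³.
Mass = 21.7605 × 1.06, so 23.06613 g.
At $57/kg: 23.06613/1000 × 57 = $1.31.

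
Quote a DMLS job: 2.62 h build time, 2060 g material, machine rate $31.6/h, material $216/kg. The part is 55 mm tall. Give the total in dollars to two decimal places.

$527.75

Machine-time cost = 31.6 × 2.62 = $82.792.
Material cost = 216 × 2060/1000, so $444.96.
Job cost: 82.792 + 444.96 = 527.752 ≈ $527.75.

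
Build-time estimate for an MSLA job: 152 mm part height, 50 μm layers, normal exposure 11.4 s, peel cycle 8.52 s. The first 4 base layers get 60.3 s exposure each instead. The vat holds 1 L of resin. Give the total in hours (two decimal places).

Number of layers: 152 / 0.05 → 3040 (rounded up).
Burn-in layers: 4 × (60.3 + 8.52) → 275.28 s.
Remaining layers = 3036 × (11.4 + 8.52) = 60477.12 s.
Sum: 275.28 + 60477.12 = 60752.4 s → 16.88 hours.

16.88 hours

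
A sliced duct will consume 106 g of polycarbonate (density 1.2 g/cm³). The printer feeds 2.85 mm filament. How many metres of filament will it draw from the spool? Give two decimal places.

Volume = 106 g / 1.2 g·cm⁻³ = 88.3333 cm³ = 88333.3 mm³.
Filament cross-section = π × (2.85/2)² = 6.3794 mm².
L = V/A = 88333.3/6.3794 = 13846.65 mm → 13.85 m.

13.85 m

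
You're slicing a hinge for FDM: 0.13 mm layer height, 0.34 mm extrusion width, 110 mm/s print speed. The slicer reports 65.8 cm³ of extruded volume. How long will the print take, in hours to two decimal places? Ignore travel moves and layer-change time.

Line area: 0.13 × 0.34 → 0.0442 mm².
Path length: 65800 mm³ / 0.0442 mm² → 1488687.8 mm.
Extrusion time = 1488687.8 / 110, so 13533.5 s.
Converting: 13533.5 s = 3.76 hours.

3.76 hours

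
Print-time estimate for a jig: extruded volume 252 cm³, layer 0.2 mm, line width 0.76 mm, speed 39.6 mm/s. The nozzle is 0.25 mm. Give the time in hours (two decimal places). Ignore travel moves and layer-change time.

11.63 hours

Extrusion cross-section = 0.2 × 0.76 = 0.152 mm².
Path length: 252000 mm³ / 0.152 mm² → 1657894.7 mm.
Extrusion time: 1657894.7 / 39.6 → 41866 s.
Converting: 41866 s = 11.63 hours.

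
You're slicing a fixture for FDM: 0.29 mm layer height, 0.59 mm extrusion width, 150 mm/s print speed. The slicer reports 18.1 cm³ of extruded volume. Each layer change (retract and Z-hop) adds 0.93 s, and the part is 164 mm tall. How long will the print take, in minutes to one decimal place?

Line area: 0.29 × 0.59 → 0.1711 mm².
Toolpath length = 18.1 cm³ / 0.1711 mm² = 18100 / 0.1711 = 105786.1 mm.
Extrusion time = 105786.1 / 150, so 705.2 s.
Layers = ⌈164/0.29⌉ = 566.
Z-hop total = 566 × 0.93, so 526.38 s.
Total = 705.2 + 526.38 = 1231.58 s = 20.5 minutes.

20.5 minutes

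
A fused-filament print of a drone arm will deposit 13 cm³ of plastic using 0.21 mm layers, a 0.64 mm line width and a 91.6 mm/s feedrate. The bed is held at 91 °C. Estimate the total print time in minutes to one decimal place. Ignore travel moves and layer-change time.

17.6 minutes

Bead cross-section = 0.21 × 0.64, so 0.1344 mm².
Total extruded path = 13000/0.1344 = 96726.2 mm.
Print-move time: 96726.2 / 91.6 → 1056 s.
That's 1056 s → 17.6 minutes.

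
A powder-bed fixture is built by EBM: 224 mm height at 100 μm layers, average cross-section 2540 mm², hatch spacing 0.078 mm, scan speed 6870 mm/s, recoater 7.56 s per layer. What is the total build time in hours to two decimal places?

7.65 hours

Number of layers: 224 / 0.1 → 2240 (rounded up).
Scan path per layer = 2540 / 0.078, so 32564.1 mm.
Scan time per layer = 32564.1 / 6870, so 4.74 s.
Per-layer time = 4.74 + 7.56, so 12.3 s.
Total: 2240 × 12.3 s = 27552 s → 7.65 hours.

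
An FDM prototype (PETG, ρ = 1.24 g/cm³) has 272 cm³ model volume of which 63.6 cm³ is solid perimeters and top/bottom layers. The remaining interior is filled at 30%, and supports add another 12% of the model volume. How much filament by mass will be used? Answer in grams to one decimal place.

196.9 g

Infill region = 272 − 63.6 = 208.4 cm³.
Infill deposited = 0.30 × 208.4, so 62.52 cm³.
Support: 0.12 × 272 → 32.64 cm³.
Total extruded: 63.6 + 62.52 + 32.64 → 158.76 cm³.
Mass = 158.76 × 1.24, so 196.8624 g.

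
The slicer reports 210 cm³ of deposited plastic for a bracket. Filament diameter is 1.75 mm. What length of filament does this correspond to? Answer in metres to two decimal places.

Cross-section of 1.75 mm filament: π·(1.75/2)² = 2.4053 mm².
L = 210000 mm³ / 2.4053 mm² = 87307.2 mm, i.e. 87.31 m.

87.31 m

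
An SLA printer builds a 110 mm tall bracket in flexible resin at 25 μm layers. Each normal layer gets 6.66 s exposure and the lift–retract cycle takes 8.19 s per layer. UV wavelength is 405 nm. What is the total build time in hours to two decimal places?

Layers = ⌈110/0.025⌉ = 4400.
Cycle time: 6.66 + 8.19 → 14.85 s.
Build time: 4400 × 14.85 s = 65340 s, i.e. 18.15 hours.

18.15 hours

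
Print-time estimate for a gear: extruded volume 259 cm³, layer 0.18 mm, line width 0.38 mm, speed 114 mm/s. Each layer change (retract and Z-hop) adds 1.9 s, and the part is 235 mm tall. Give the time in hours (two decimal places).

Line area = 0.18 × 0.38, so 0.0684 mm².
Toolpath length = 259 cm³ / 0.0684 mm² = 259000 / 0.0684 = 3786549.7 mm.
Extrusion time: 3786549.7 / 114 → 33215.3 s.
Layers = ⌈235/0.18⌉ = 1306.
Layer-change overhead: 1306 × 1.9 → 2481.4 s.
Total = 33215.3 + 2481.4 = 35696.7 s = 9.92 hours.

9.92 hours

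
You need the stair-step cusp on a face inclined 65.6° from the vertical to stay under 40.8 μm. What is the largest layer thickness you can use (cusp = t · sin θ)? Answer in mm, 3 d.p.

0.045 mm

sin(65.6°) = 0.9107; t_max = 0.0408/0.9107 = 0.045 mm.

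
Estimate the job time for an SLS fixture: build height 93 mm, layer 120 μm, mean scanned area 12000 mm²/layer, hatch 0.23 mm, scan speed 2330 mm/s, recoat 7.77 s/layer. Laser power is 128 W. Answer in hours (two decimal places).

6.49 hours

Layers = ⌈93/0.12⌉ = 775.
Hatch length per layer = 12000 / 0.23 = 52173.9 mm.
Scan time per layer = 52173.9 / 2330 = 22.3922 s.
Layer cycle = 22.3922 + 7.77, so 30.1622 s.
775 layers × 30.1622 s/layer = 23375.705 s, i.e. 6.49 hours.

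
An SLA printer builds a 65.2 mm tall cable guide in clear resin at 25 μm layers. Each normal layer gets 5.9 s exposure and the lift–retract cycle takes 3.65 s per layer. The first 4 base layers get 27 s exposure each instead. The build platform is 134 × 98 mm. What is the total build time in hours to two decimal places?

6.94 hours

Number of layers: 65.2 / 0.025 → 2608 (rounded up).
Burn-in layers = 4 × (27 + 3.65) = 122.6 s.
Regular layers = 2604 × (5.9 + 3.65) = 24868.2 s.
Total = 122.6 + 24868.2 = 24990.8 s = 6.94 hours.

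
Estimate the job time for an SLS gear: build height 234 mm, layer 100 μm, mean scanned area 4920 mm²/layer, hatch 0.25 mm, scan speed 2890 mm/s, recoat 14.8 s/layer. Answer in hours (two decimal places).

Number of layers: 234 / 0.1 → 2340 (rounded up).
Hatch length per layer = 4920 / 0.25 = 19680 mm.
Scan time per layer = 19680 / 2890 = 6.8097 s.
Time per layer = 6.8097 + 14.8 = 21.6097 s.
Total: 2340 × 21.6097 s = 50566.698 s → 14.05 hours.

14.05 hours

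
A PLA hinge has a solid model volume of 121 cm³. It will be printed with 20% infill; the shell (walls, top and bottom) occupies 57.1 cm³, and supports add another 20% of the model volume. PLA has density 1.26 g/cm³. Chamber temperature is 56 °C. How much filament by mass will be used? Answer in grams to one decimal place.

Volume inside the shell = 121 − 57.1 = 63.9 cm³.
Infill deposited = 0.20 × 63.9, so 12.78 cm³.
Support: 0.20 × 121 → 24.2 cm³.
Total printed volume = 57.1 + 12.78 + 24.2 = 94.08 cm³.
Mass: 94.08 × 1.26 → 118.5408 g.

118.5 g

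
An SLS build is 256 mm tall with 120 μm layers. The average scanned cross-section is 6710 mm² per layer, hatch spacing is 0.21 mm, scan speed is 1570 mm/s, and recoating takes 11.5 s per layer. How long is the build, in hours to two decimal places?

Layer count = ceil(256 / 0.12) = 2134.
Per-layer scan distance = 6710 / 0.21 = 31952.4 mm.
Per-layer scan time = 31952.4 / 1570, so 20.3518 s.
Time per layer: 20.3518 + 11.5 → 31.8518 s.
Total: 2134 × 31.8518 s = 67971.7412 s → 18.88 hours.

18.88 hours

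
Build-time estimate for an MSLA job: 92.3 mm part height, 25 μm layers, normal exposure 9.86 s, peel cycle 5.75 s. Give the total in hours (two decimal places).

Layer count = ceil(92.3 / 0.025) = 3692.
Cycle time = 9.86 + 5.75, so 15.61 s.
Build time: 3692 × 15.61 s = 57632.12 s, i.e. 16.01 hours.

16.01 hours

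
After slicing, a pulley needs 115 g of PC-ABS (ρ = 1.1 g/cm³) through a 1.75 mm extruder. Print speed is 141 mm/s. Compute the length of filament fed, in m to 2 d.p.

Volume = 115 g / 1.1 g·cm⁻³ = 104.5455 cm³ = 104545.5 mm³.
A = π r² = π × 0.875² = 2.4053 mm².
L = V/A = 104545.5/2.4053 = 43464.64 mm → 43.46 m.

43.46 m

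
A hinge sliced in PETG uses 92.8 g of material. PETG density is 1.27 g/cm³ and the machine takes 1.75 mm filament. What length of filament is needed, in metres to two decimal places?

Volume = 92.8 g / 1.27 g·cm⁻³ = 73.0709 cm³ = 73070.9 mm³.
Filament cross-section = π × (1.75/2)² = 2.4053 mm².
L = V/A = 73070.9/2.4053 = 30379.12 mm → 30.38 m.

30.38 m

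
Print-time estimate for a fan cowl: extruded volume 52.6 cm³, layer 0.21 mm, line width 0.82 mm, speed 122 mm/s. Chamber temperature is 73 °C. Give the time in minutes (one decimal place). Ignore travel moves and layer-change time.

41.7 minutes

Extrusion cross-section = 0.21 × 0.82 = 0.1722 mm².
Path length: 52600 mm³ / 0.1722 mm² → 305458.8 mm.
Print-move time = 305458.8 / 122 = 2503.8 s.
In the requested units: 2503.8 s = 41.7 minutes.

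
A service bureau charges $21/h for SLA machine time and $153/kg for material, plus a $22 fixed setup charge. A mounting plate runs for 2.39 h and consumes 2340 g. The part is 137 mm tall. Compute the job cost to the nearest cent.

$430.21

Machine cost = 21 × 2.39 = $50.19.
Material charge = 153 × 2340/1000, so $358.02.
Total = 50.19 + 358.02 + 22 = $430.21.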